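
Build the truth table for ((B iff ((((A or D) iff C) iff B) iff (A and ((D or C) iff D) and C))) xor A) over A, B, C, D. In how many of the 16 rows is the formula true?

6

A | B | C | D | (A or D) | ((A or D) iff C) | (((A or D) iff C) iff B) | (D or C) | ((D or C) iff D) | φ
- | - | - | - | -------- | ---------------- | ------------------------ | -------- | ---------------- | -
0 | 0 | 0 | 0 |    0     |        1         |            0             |    0     |        1         | 0
0 | 0 | 0 | 1 |    1     |        0         |            1             |    1     |        1         | 1
0 | 0 | 1 | 0 |    0     |        0         |            1             |    1     |        0         | 1
0 | 0 | 1 | 1 |    1     |        1         |            0             |    1     |        1         | 0
0 | 1 | 0 | 0 |    0     |        1         |            1             |    0     |        1         | 0
0 | 1 | 0 | 1 |    1     |        0         |            0             |    1     |        1         | 1
0 | 1 | 1 | 0 |    0     |        0         |            0             |    1     |        0         | 1
0 | 1 | 1 | 1 |    1     |        1         |            1             |    1     |        1         | 0
1 | 0 | 0 | 0 |    1     |        0         |            1             |    0     |        1         | 0
1 | 0 | 0 | 1 |    1     |        0         |            1             |    1     |        1         | 0
1 | 0 | 1 | 0 |    1     |        1         |            0             |    1     |        0         | 1
1 | 0 | 1 | 1 |    1     |        1         |            0             |    1     |        1         | 0
1 | 1 | 0 | 0 |    1     |        0         |            0             |    0     |        1         | 0
1 | 1 | 0 | 1 |    1     |        0         |            0             |    1     |        1         | 0
1 | 1 | 1 | 0 |    1     |        1         |            1             |    1     |        0         | 1
1 | 1 | 1 | 1 |    1     |        1         |            1             |    1     |        1         | 0
The formula is true on 6 of the 16 rows.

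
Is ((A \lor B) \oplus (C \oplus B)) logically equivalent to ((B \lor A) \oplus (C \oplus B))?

equivalent

A | B | C || φ | ψ
T | T | T || T | T
T | T | F || F | F
T | F | T || F | F
T | F | F || T | T
F | T | T || T | T
F | T | F || F | F
F | F | T || T | T
F | F | F || F | F
The columns for φ and ψ agree on every row, so they are logically equivalent.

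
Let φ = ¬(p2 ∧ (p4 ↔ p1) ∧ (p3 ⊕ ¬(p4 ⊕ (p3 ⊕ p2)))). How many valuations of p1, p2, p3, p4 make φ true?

p1  p2  p3  p4  |  φ
1   1   1   1   |  0
1   1   1   0   |  1
1   1   0   1   |  0
1   1   0   0   |  1
1   0   1   1   |  1
1   0   1   0   |  1
1   0   0   1   |  1
1   0   0   0   |  1
0   1   1   1   |  1
0   1   1   0   |  1
0   1   0   1   |  1
0   1   0   0   |  1
0   0   1   1   |  1
0   0   1   0   |  1
0   0   0   1   |  1
0   0   0   0   |  1
The formula is true on 14 of the 16 rows.

14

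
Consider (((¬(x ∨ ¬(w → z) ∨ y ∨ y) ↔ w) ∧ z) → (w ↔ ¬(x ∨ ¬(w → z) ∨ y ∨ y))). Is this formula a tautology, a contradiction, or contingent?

x | y | z | w || (w → z) | ¬(w → z) | (x ∨ ¬(w → z) ∨ y ∨ y) | ¬(x ∨ ¬(w → z) ∨ y ∨ y) | φ
F | F | F | F ||    T    |    F     |           F            |            T            | T
F | F | F | T ||    F    |    T     |           T            |            F            | T
F | F | T | F ||    T    |    F     |           F            |            T            | T
F | F | T | T ||    T    |    F     |           F            |            T            | T
F | T | F | F ||    T    |    F     |           T            |            F            | T
F | T | F | T ||    F    |    T     |           T            |            F            | T
F | T | T | F ||    T    |    F     |           T            |            F            | T
F | T | T | T ||    T    |    F     |           T            |            F            | T
T | F | F | F ||    T    |    F     |           T            |            F            | T
T | F | F | T ||    F    |    T     |           T            |            F            | T
T | F | T | F ||    T    |    F     |           T            |            F            | T
T | F | T | T ||    T    |    F     |           T            |            F            | T
T | T | F | F ||    T    |    F     |           T            |            F            | T
T | T | F | T ||    F    |    T     |           T            |            F            | T
T | T | T | F ||    T    |    F     |           T            |            F            | T
T | T | T | T ||    T    |    F     |           T            |            F            | T
Every row is T, so the formula is a tautology.

tautology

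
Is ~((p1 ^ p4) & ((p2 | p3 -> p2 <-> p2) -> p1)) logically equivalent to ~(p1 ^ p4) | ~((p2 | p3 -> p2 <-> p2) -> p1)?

p1  p2  p3  p4  |  φ  ψ
0   0   0   0   |  1  1
0   0   0   1   |  0  0
0   0   1   0   |  1  1
0   0   1   1   |  1  1
0   1   0   0   |  1  1
0   1   0   1   |  1  1
0   1   1   0   |  1  1
0   1   1   1   |  1  1
1   0   0   0   |  0  0
1   0   0   1   |  1  1
1   0   1   0   |  0  0
1   0   1   1   |  1  1
1   1   0   0   |  0  0
1   1   0   1   |  1  1
1   1   1   0   |  0  0
1   1   1   1   |  1  1
The columns for φ and ψ agree on every row, so they are logically equivalent.

equivalent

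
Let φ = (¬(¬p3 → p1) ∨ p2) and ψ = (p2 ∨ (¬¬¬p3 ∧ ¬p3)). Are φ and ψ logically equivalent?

p1 | p2 | p3 || φ | ψ
1  | 1  | 1  || 1 | 1
1  | 1  | 0  || 1 | 1
1  | 0  | 1  || 0 | 0
1  | 0  | 0  || 0 | 1
0  | 1  | 1  || 1 | 1
0  | 1  | 0  || 1 | 1
0  | 0  | 1  || 0 | 0
0  | 0  | 0  || 1 | 1
The columns differ at p1=1, p2=0, p3=0 (φ=0, ψ=1), so they are not equivalent.

not equivalent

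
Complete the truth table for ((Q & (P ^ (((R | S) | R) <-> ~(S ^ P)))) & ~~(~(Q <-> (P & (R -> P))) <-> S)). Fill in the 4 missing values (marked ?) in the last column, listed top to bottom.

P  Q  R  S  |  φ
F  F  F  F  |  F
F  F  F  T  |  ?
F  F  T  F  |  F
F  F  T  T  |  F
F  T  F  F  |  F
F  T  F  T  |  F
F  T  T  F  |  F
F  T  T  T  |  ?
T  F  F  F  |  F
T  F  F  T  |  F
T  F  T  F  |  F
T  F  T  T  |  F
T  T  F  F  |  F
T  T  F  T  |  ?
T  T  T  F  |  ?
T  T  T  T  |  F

F, F, F, T

Row P=F, Q=F, R=F, S=T: (Q & (P ^ (((R | S) | R) <-> ~(S ^ P)))) = F, ~~(~(Q <-> (P & (R -> P))) <-> S) = F, so the formula = F.
Row P=F, Q=T, R=T, S=T: (Q & (P ^ (((R | S) | R) <-> ~(S ^ P)))) = F, ~~(~(Q <-> (P & (R -> P))) <-> S) = T, so the formula = F.
Row P=T, Q=T, R=F, S=T: (Q & (P ^ (((R | S) | R) <-> ~(S ^ P)))) = F, ~~(~(Q <-> (P & (R -> P))) <-> S) = F, so the formula = F.
Row P=T, Q=T, R=T, S=F: (Q & (P ^ (((R | S) | R) <-> ~(S ^ P)))) = T, ~~(~(Q <-> (P & (R -> P))) <-> S) = T, so the formula = T.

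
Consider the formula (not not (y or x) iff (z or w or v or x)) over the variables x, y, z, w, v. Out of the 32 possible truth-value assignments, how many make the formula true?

24

  x   |   y   |   z   |   w   |   v   ||   φ  
False | False | False | False | False ||  True
False | False | False | False |  True || False
False | False | False |  True | False || False
False | False | False |  True |  True || False
False | False |  True | False | False || False
False | False |  True | False |  True || False
False | False |  True |  True | False || False
False | False |  True |  True |  True || False
False |  True | False | False | False || False
False |  True | False | False |  True ||  True
False |  True | False |  True | False ||  True
False |  True | False |  True |  True ||  True
False |  True |  True | False | False ||  True
False |  True |  True | False |  True ||  True
False |  True |  True |  True | False ||  True
False |  True |  True |  True |  True ||  True
 True | False | False | False | False ||  True
 True | False | False | False |  True ||  True
 True | False | False |  True | False ||  True
 True | False | False |  True |  True ||  True
 True | False |  True | False | False ||  True
 True | False |  True | False |  True ||  True
 True | False |  True |  True | False ||  True
 True | False |  True |  True |  True ||  True
 True |  True | False | False | False ||  True
 True |  True | False | False |  True ||  True
 True |  True | False |  True | False ||  True
 True |  True | False |  True |  True ||  True
 True |  True |  True | False | False ||  True
 True |  True |  True | False |  True ||  True
 True |  True |  True |  True | False ||  True
 True |  True |  True |  True |  True ||  True
The formula is true on 24 of the 32 rows.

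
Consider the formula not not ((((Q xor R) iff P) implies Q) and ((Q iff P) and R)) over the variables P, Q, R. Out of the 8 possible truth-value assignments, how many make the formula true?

2

P | Q | R || φ
0 | 0 | 0 || 0
0 | 0 | 1 || 1
0 | 1 | 0 || 0
0 | 1 | 1 || 0
1 | 0 | 0 || 0
1 | 0 | 1 || 0
1 | 1 | 0 || 0
1 | 1 | 1 || 1
The formula is true on 2 of the 8 rows.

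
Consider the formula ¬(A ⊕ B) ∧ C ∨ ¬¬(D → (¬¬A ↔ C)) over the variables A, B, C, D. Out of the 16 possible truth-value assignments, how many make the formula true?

A | B | C | D | (A ⊕ B) | ¬(A ⊕ B) | (¬(A ⊕ B) ∧ C) | ¬A | ¬¬A | (¬¬A ↔ C) | (D → (¬¬A ↔ C)) | ¬(D → (¬¬A ↔ C)) | ¬¬(D → (¬¬A ↔ C)) | φ
- | - | - | - | ------- | -------- | -------------- | -- | --- | --------- | --------------- | ---------------- | ----------------- | -
1 | 1 | 1 | 1 |    0    |    1     |       1        | 0  |  1  |     1     |        1        |        0         |         1         | 1
1 | 1 | 1 | 0 |    0    |    1     |       1        | 0  |  1  |     1     |        1        |        0         |         1         | 1
1 | 1 | 0 | 1 |    0    |    1     |       0        | 0  |  1  |     0     |        0        |        1         |         0         | 0
1 | 1 | 0 | 0 |    0    |    1     |       0        | 0  |  1  |     0     |        1        |        0         |         1         | 1
1 | 0 | 1 | 1 |    1    |    0     |       0        | 0  |  1  |     1     |        1        |        0         |         1         | 1
1 | 0 | 1 | 0 |    1    |    0     |       0        | 0  |  1  |     1     |        1        |        0         |         1         | 1
1 | 0 | 0 | 1 |    1    |    0     |       0        | 0  |  1  |     0     |        0        |        1         |         0         | 0
1 | 0 | 0 | 0 |    1    |    0     |       0        | 0  |  1  |     0     |        1        |        0         |         1         | 1
0 | 1 | 1 | 1 |    1    |    0     |       0        | 1  |  0  |     0     |        0        |        1         |         0         | 0
0 | 1 | 1 | 0 |    1    |    0     |       0        | 1  |  0  |     0     |        1        |        0         |         1         | 1
0 | 1 | 0 | 1 |    1    |    0     |       0        | 1  |  0  |     1     |        1        |        0         |         1         | 1
0 | 1 | 0 | 0 |    1    |    0     |       0        | 1  |  0  |     1     |        1        |        0         |         1         | 1
0 | 0 | 1 | 1 |    0    |    1     |       1        | 1  |  0  |     0     |        0        |        1         |         0         | 1
0 | 0 | 1 | 0 |    0    |    1     |       1        | 1  |  0  |     0     |        1        |        0         |         1         | 1
0 | 0 | 0 | 1 |    0    |    1     |       0        | 1  |  0  |     1     |        1        |        0         |         1         | 1
0 | 0 | 0 | 0 |    0    |    1     |       0        | 1  |  0  |     1     |        1        |        0         |         1         | 1
The formula is true on 13 of the 16 rows.

13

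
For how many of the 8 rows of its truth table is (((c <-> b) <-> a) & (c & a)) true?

a  b  c  |  (c <-> b)  ((c <-> b) <-> a)  (c & a)  (((c <-> b) <-> a) & (c & a))
F  F  F  |      T              F             F                   F              
F  F  T  |      F              T             F                   F              
F  T  F  |      F              T             F                   F              
F  T  T  |      T              F             F                   F              
T  F  F  |      T              T             F                   F              
T  F  T  |      F              F             T                   F              
T  T  F  |      F              F             F                   F              
T  T  T  |      T              T             T                   T              
The formula is true on 1 of the 8 rows.

1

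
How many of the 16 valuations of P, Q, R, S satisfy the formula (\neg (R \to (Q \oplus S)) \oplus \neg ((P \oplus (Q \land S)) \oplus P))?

P | Q | R | S | (Q \oplus S) | (R \to (Q \oplus S)) | \neg (R \to (Q \oplus S)) | (Q \land S) | (P \oplus (Q \land S)) | φ
- | - | - | - | ------------ | -------------------- | ------------------------- | ----------- | ---------------------- | -
1 | 1 | 1 | 1 |      0       |          0           |             1             |      1      |           0            | 1
1 | 1 | 1 | 0 |      1       |          1           |             0             |      0      |           1            | 1
1 | 1 | 0 | 1 |      0       |          1           |             0             |      1      |           0            | 0
1 | 1 | 0 | 0 |      1       |          1           |             0             |      0      |           1            | 1
1 | 0 | 1 | 1 |      1       |          1           |             0             |      0      |           1            | 1
1 | 0 | 1 | 0 |      0       |          0           |             1             |      0      |           1            | 0
1 | 0 | 0 | 1 |      1       |          1           |             0             |      0      |           1            | 1
1 | 0 | 0 | 0 |      0       |          1           |             0             |      0      |           1            | 1
0 | 1 | 1 | 1 |      0       |          0           |             1             |      1      |           1            | 1
0 | 1 | 1 | 0 |      1       |          1           |             0             |      0      |           0            | 1
0 | 1 | 0 | 1 |      0       |          1           |             0             |      1      |           1            | 0
0 | 1 | 0 | 0 |      1       |          1           |             0             |      0      |           0            | 1
0 | 0 | 1 | 1 |      1       |          1           |             0             |      0      |           0            | 1
0 | 0 | 1 | 0 |      0       |          0           |             1             |      0      |           0            | 0
0 | 0 | 0 | 1 |      1       |          1           |             0             |      0      |           0            | 1
0 | 0 | 0 | 0 |      0       |          1           |             0             |      0      |           0            | 1
The formula is true on 12 of the 16 rows.

12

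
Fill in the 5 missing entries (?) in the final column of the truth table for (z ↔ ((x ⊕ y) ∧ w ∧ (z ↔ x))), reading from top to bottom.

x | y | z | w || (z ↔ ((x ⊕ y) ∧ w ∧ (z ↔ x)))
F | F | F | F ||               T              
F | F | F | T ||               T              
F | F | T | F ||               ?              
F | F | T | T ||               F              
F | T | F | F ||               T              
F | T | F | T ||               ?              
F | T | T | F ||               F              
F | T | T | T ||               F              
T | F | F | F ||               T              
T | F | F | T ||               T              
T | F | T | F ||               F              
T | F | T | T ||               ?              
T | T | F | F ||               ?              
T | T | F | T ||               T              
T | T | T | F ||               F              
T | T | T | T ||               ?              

F, F, T, T, F

Row x=F, y=F, z=T, w=F: ((x ⊕ y) ∧ w ∧ (z ↔ x)) = F, so (z ↔ ((x ⊕ y) ∧ w ∧ (z ↔ x))) = F.
Row x=F, y=T, z=F, w=T: ((x ⊕ y) ∧ w ∧ (z ↔ x)) = T, so (z ↔ ((x ⊕ y) ∧ w ∧ (z ↔ x))) = F.
Row x=T, y=F, z=T, w=T: ((x ⊕ y) ∧ w ∧ (z ↔ x)) = T, so (z ↔ ((x ⊕ y) ∧ w ∧ (z ↔ x))) = T.
Row x=T, y=T, z=F, w=F: ((x ⊕ y) ∧ w ∧ (z ↔ x)) = F, so (z ↔ ((x ⊕ y) ∧ w ∧ (z ↔ x))) = T.
Row x=T, y=T, z=T, w=T: ((x ⊕ y) ∧ w ∧ (z ↔ x)) = F, so (z ↔ ((x ⊕ y) ∧ w ∧ (z ↔ x))) = F.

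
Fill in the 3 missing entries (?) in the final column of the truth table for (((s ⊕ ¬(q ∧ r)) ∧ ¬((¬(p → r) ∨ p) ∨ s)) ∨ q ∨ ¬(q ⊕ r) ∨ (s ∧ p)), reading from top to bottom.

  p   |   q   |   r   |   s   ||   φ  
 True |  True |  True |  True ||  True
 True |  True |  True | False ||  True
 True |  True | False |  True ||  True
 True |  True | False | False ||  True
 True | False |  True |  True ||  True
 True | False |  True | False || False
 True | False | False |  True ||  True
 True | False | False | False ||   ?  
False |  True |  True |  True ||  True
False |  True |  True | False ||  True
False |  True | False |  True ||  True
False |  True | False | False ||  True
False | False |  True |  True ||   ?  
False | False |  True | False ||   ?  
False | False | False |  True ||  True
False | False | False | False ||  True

Row p=True, q=False, r=False, s=False: ((s ⊕ ¬(q ∧ r)) ∧ ¬((¬(p → r) ∨ p) ∨ s)) = False, ¬(q ⊕ r) = True, (s ∧ p) = False, so the formula = True.
Row p=False, q=False, r=True, s=True: ((s ⊕ ¬(q ∧ r)) ∧ ¬((¬(p → r) ∨ p) ∨ s)) = False, ¬(q ⊕ r) = False, (s ∧ p) = False, so the formula = False.
Row p=False, q=False, r=True, s=False: ((s ⊕ ¬(q ∧ r)) ∧ ¬((¬(p → r) ∨ p) ∨ s)) = True, ¬(q ⊕ r) = False, (s ∧ p) = False, so the formula = True.

True, False, True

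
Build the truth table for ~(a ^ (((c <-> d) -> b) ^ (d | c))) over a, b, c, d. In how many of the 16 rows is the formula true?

a | b | c | d || φ
T | T | T | T || F
T | T | T | F || F
T | T | F | T || F
T | T | F | F || T
T | F | T | T || T
T | F | T | F || F
T | F | F | T || F
T | F | F | F || F
F | T | T | T || T
F | T | T | F || T
F | T | F | T || T
F | T | F | F || F
F | F | T | T || F
F | F | T | F || T
F | F | F | T || T
F | F | F | F || T
The formula is true on 8 of the 16 rows.

8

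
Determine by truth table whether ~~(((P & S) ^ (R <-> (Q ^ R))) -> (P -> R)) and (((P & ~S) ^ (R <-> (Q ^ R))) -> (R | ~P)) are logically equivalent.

P | Q | R | S | φ | ψ
- | - | - | - | - | -
F | F | F | F | T | T
F | F | F | T | T | T
F | F | T | F | T | T
F | F | T | T | T | T
F | T | F | F | T | T
F | T | F | T | T | T
F | T | T | F | T | T
F | T | T | T | T | T
T | F | F | F | F | T
T | F | F | T | T | F
T | F | T | F | T | T
T | F | T | T | T | T
T | T | F | F | T | F
T | T | F | T | F | T
T | T | T | F | T | T
T | T | T | T | T | T
The columns differ at P=T, Q=F, R=F, S=F (φ=F, ψ=T), so they are not equivalent.

not equivalent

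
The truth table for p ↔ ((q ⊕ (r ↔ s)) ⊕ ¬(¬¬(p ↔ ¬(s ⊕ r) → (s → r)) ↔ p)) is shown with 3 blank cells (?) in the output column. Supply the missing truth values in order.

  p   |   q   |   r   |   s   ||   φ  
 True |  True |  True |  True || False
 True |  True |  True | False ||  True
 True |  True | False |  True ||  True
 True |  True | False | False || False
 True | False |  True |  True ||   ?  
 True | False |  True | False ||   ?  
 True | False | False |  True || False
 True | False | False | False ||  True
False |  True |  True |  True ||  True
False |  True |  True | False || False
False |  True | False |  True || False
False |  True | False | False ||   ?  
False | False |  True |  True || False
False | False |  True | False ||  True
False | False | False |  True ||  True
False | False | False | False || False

Row p=True, q=False, r=True, s=True: ((q ⊕ (r ↔ s)) ⊕ ¬(¬¬(p ↔ ¬(s ⊕ r) → (s → r)) ↔ p)) = True, so the formula = True.
Row p=True, q=False, r=True, s=False: ((q ⊕ (r ↔ s)) ⊕ ¬(¬¬(p ↔ ¬(s ⊕ r) → (s → r)) ↔ p)) = False, so the formula = False.
Row p=False, q=True, r=False, s=False: ((q ⊕ (r ↔ s)) ⊕ ¬(¬¬(p ↔ ¬(s ⊕ r) → (s → r)) ↔ p)) = False, so the formula = True.

True, False, True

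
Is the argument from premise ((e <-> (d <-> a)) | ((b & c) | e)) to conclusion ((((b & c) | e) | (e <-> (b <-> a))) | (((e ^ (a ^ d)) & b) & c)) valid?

a | b | c | d | e || φ | ψ
T | T | T | T | T || T | T
T | T | T | T | F || T | T
T | T | T | F | T || T | T
T | T | T | F | F || T | T
T | T | F | T | T || T | T
T | T | F | T | F || F | F
T | T | F | F | T || T | T
T | T | F | F | F || T | F
T | F | T | T | T || T | T
T | F | T | T | F || F | T
T | F | T | F | T || T | T
T | F | T | F | F || T | T
T | F | F | T | T || T | T
T | F | F | T | F || F | T
T | F | F | F | T || T | T
T | F | F | F | F || T | T
F | T | T | T | T || T | T
F | T | T | T | F || T | T
F | T | T | F | T || T | T
F | T | T | F | F || T | T
F | T | F | T | T || T | T
F | T | F | T | F || T | T
F | T | F | F | T || T | T
F | T | F | F | F || F | T
F | F | T | T | T || T | T
F | F | T | T | F || T | F
F | F | T | F | T || T | T
F | F | T | F | F || F | F
F | F | F | T | T || T | T
F | F | F | T | F || T | F
F | F | F | F | T || T | T
F | F | F | F | F || F | F
At a=T, b=T, c=F, d=F, e=F we have φ true but ψ false, so φ does not entail ψ.

no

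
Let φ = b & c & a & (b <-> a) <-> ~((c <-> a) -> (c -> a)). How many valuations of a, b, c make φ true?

a | b | c || φ
T | T | T || F
T | T | F || T
T | F | T || T
T | F | F || T
F | T | T || T
F | T | F || T
F | F | T || T
F | F | F || T
The formula is true on 7 of the 8 rows.

7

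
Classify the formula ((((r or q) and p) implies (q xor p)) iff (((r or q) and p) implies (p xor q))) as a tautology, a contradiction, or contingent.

tautology

p | q | r | φ
- | - | - | -
T | T | T | T
T | T | F | T
T | F | T | T
T | F | F | T
F | T | T | T
F | T | F | T
F | F | T | T
F | F | F | T
Every row is T, so the formula is a tautology.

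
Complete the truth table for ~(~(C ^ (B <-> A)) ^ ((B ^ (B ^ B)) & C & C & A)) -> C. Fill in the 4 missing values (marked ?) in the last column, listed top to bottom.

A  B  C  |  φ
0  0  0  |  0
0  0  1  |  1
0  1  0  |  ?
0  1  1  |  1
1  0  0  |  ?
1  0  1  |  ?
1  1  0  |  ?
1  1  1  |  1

1, 1, 1, 0

Row A=0, B=1, C=0: ~(~(C ^ (B <-> A)) ^ ((B ^ (B ^ B)) & C & C & A)) = 0, so the formula = 1.
Row A=1, B=0, C=0: ~(~(C ^ (B <-> A)) ^ ((B ^ (B ^ B)) & C & C & A)) = 0, so the formula = 1.
Row A=1, B=0, C=1: ~(~(C ^ (B <-> A)) ^ ((B ^ (B ^ B)) & C & C & A)) = 1, so the formula = 1.
Row A=1, B=1, C=0: ~(~(C ^ (B <-> A)) ^ ((B ^ (B ^ B)) & C & C & A)) = 1, so the formula = 0.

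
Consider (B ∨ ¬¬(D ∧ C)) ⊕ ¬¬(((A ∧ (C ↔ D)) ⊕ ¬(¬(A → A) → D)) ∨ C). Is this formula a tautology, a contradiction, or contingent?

contingent

A | B | C | D | φ
- | - | - | - | -
0 | 0 | 0 | 0 | 0
0 | 0 | 0 | 1 | 0
0 | 0 | 1 | 0 | 1
0 | 0 | 1 | 1 | 0
0 | 1 | 0 | 0 | 1
0 | 1 | 0 | 1 | 1
0 | 1 | 1 | 0 | 0
0 | 1 | 1 | 1 | 0
1 | 0 | 0 | 0 | 1
1 | 0 | 0 | 1 | 0
1 | 0 | 1 | 0 | 1
1 | 0 | 1 | 1 | 0
1 | 1 | 0 | 0 | 0
1 | 1 | 0 | 1 | 1
1 | 1 | 1 | 0 | 0
1 | 1 | 1 | 1 | 0
6 of 16 rows are 1, so the formula is contingent.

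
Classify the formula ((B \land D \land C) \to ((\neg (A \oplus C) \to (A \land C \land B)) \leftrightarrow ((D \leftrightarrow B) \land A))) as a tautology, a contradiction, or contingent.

contingent

  A      B      C      D    |  (B \land D \land C)  (A \oplus C)  \neg (A \oplus C)  (A \land C \land B)  (D \leftrightarrow B)    φ  
 True   True   True   True  |          True            False             True                True                  True           True
 True   True   True  False  |         False            False             True                True                 False           True
 True   True  False   True  |         False             True            False               False                  True           True
 True   True  False  False  |         False             True            False               False                 False           True
 True  False   True   True  |         False            False             True               False                 False           True
 True  False   True  False  |         False            False             True               False                  True           True
 True  False  False   True  |         False             True            False               False                 False           True
 True  False  False  False  |         False             True            False               False                  True           True
False   True   True   True  |          True             True            False               False                  True          False
False   True   True  False  |         False             True            False               False                 False           True
False   True  False   True  |         False            False             True               False                  True           True
False   True  False  False  |         False            False             True               False                 False           True
False  False   True   True  |         False             True            False               False                 False           True
False  False   True  False  |         False             True            False               False                  True           True
False  False  False   True  |         False            False             True               False                 False           True
False  False  False  False  |         False            False             True               False                  True           True
15 of 16 rows are True, so the formula is contingent.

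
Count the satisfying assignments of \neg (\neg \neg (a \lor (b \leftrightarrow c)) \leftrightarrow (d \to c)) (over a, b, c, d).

a  b  c  d  |  (b \leftrightarrow c)  (d \to c)  φ
1  1  1  1  |            1                1      0
1  1  1  0  |            1                1      0
1  1  0  1  |            0                0      1
1  1  0  0  |            0                1      0
1  0  1  1  |            0                1      0
1  0  1  0  |            0                1      0
1  0  0  1  |            1                0      1
1  0  0  0  |            1                1      0
0  1  1  1  |            1                1      0
0  1  1  0  |            1                1      0
0  1  0  1  |            0                0      0
0  1  0  0  |            0                1      1
0  0  1  1  |            0                1      1
0  0  1  0  |            0                1      1
0  0  0  1  |            1                0      1
0  0  0  0  |            1                1      0
The formula is true on 6 of the 16 rows.

6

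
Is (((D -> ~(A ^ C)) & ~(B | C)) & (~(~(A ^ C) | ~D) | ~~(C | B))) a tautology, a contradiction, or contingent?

  A      B      C      D    |    φ  
False  False  False  False  |  False
False  False  False   True  |  False
False  False   True  False  |  False
False  False   True   True  |  False
False   True  False  False  |  False
False   True  False   True  |  False
False   True   True  False  |  False
False   True   True   True  |  False
 True  False  False  False  |  False
 True  False  False   True  |  False
 True  False   True  False  |  False
 True  False   True   True  |  False
 True   True  False  False  |  False
 True   True  False   True  |  False
 True   True   True  False  |  False
 True   True   True   True  |  False
Every row is False, so the formula is a contradiction.

contradiction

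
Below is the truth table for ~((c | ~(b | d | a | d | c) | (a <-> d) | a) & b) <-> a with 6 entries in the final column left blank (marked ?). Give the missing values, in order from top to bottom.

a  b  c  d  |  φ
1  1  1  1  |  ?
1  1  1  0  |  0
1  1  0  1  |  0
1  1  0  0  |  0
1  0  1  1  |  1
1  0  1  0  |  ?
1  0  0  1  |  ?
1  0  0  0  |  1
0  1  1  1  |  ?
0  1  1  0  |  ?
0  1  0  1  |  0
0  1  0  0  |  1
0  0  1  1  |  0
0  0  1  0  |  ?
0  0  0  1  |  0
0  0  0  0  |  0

Row a=1, b=1, c=1, d=1: ~((c | ~(b | d | a | d | c) | (a <-> d) | a) & b) = 0, so the formula = 0.
Row a=1, b=0, c=1, d=0: ~((c | ~(b | d | a | d | c) | (a <-> d) | a) & b) = 1, so the formula = 1.
Row a=1, b=0, c=0, d=1: ~((c | ~(b | d | a | d | c) | (a <-> d) | a) & b) = 1, so the formula = 1.
Row a=0, b=1, c=1, d=1: ~((c | ~(b | d | a | d | c) | (a <-> d) | a) & b) = 0, so the formula = 1.
Row a=0, b=1, c=1, d=0: ~((c | ~(b | d | a | d | c) | (a <-> d) | a) & b) = 0, so the formula = 1.
Row a=0, b=0, c=1, d=0: ~((c | ~(b | d | a | d | c) | (a <-> d) | a) & b) = 1, so the formula = 0.

0, 1, 1, 1, 1, 0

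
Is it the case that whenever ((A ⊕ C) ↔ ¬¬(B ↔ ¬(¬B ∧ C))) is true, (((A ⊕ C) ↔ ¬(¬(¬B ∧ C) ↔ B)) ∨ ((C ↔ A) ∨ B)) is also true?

A | B | C || φ | ψ
0 | 0 | 0 || 1 | 1
0 | 0 | 1 || 1 | 0
0 | 1 | 0 || 0 | 1
0 | 1 | 1 || 1 | 1
1 | 0 | 0 || 0 | 1
1 | 0 | 1 || 0 | 1
1 | 1 | 0 || 1 | 1
1 | 1 | 1 || 0 | 1
At A=0, B=0, C=1 we have φ true but ψ false, so φ does not entail ψ.

no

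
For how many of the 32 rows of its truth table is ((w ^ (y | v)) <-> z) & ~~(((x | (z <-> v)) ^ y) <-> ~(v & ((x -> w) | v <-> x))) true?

8

x  y  z  w  v  |  φ
1  1  1  1  1  |  0
1  1  1  1  0  |  0
1  1  1  0  1  |  1
1  1  1  0  0  |  0
1  1  0  1  1  |  1
1  1  0  1  0  |  0
1  1  0  0  1  |  0
1  1  0  0  0  |  0
1  0  1  1  1  |  0
1  0  1  1  0  |  1
1  0  1  0  1  |  0
1  0  1  0  0  |  0
1  0  0  1  1  |  0
1  0  0  1  0  |  0
1  0  0  0  1  |  0
1  0  0  0  0  |  1
0  1  1  1  1  |  0
0  1  1  1  0  |  0
0  1  1  0  1  |  0
0  1  1  0  0  |  1
0  1  0  1  1  |  1
0  1  0  1  0  |  0
0  1  0  0  1  |  0
0  1  0  0  0  |  0
0  0  1  1  1  |  0
0  0  1  1  0  |  0
0  0  1  0  1  |  1
0  0  1  0  0  |  0
0  0  0  1  1  |  0
0  0  0  1  0  |  0
0  0  0  0  1  |  0
0  0  0  0  0  |  1
The formula is true on 8 of the 32 rows.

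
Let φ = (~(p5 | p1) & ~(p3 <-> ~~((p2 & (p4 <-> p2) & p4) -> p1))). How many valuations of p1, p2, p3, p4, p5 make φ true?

4

  p1     p2     p3     p4     p5   |    φ  
False  False  False  False  False  |   True
False  False  False  False   True  |  False
False  False  False   True  False  |   True
False  False  False   True   True  |  False
False  False   True  False  False  |  False
False  False   True  False   True  |  False
False  False   True   True  False  |  False
False  False   True   True   True  |  False
False   True  False  False  False  |   True
False   True  False  False   True  |  False
False   True  False   True  False  |  False
False   True  False   True   True  |  False
False   True   True  False  False  |  False
False   True   True  False   True  |  False
False   True   True   True  False  |   True
False   True   True   True   True  |  False
 True  False  False  False  False  |  False
 True  False  False  False   True  |  False
 True  False  False   True  False  |  False
 True  False  False   True   True  |  False
 True  False   True  False  False  |  False
 True  False   True  False   True  |  False
 True  False   True   True  False  |  False
 True  False   True   True   True  |  False
 True   True  False  False  False  |  False
 True   True  False  False   True  |  False
 True   True  False   True  False  |  False
 True   True  False   True   True  |  False
 True   True   True  False  False  |  False
 True   True   True  False   True  |  False
 True   True   True   True  False  |  False
 True   True   True   True   True  |  False
The formula is true on 4 of the 32 rows.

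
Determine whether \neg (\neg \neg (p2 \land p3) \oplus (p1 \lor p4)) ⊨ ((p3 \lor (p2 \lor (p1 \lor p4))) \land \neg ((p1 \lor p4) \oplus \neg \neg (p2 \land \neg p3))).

no

  p1  |   p2  |   p3  |   p4  ||   φ   |   ψ  
 True |  True |  True |  True ||  True | False
 True |  True |  True | False ||  True | False
 True |  True | False |  True || False |  True
 True |  True | False | False || False |  True
 True | False |  True |  True || False | False
 True | False |  True | False || False | False
 True | False | False |  True || False | False
 True | False | False | False || False | False
False |  True |  True |  True ||  True | False
False |  True |  True | False || False |  True
False |  True | False |  True || False |  True
False |  True | False | False ||  True | False
False | False |  True |  True || False | False
False | False |  True | False ||  True |  True
False | False | False |  True || False | False
False | False | False | False ||  True | False
At p1=True, p2=True, p3=True, p4=True we have φ true but ψ false, so φ does not entail ψ.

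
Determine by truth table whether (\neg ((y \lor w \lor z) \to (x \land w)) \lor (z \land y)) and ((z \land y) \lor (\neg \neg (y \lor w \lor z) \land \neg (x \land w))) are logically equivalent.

x | y | z | w || φ | ψ
T | T | T | T || T | T
T | T | T | F || T | T
T | T | F | T || F | F
T | T | F | F || T | T
T | F | T | T || F | F
T | F | T | F || T | T
T | F | F | T || F | F
T | F | F | F || F | F
F | T | T | T || T | T
F | T | T | F || T | T
F | T | F | T || T | T
F | T | F | F || T | T
F | F | T | T || T | T
F | F | T | F || T | T
F | F | F | T || T | T
F | F | F | F || F | F
The columns for φ and ψ agree on every row, so they are logically equivalent.

equivalent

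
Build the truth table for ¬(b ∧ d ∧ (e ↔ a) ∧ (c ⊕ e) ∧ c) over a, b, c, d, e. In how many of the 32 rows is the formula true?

a | b | c | d | e || φ
0 | 0 | 0 | 0 | 0 || 1
0 | 0 | 0 | 0 | 1 || 1
0 | 0 | 0 | 1 | 0 || 1
0 | 0 | 0 | 1 | 1 || 1
0 | 0 | 1 | 0 | 0 || 1
0 | 0 | 1 | 0 | 1 || 1
0 | 0 | 1 | 1 | 0 || 1
0 | 0 | 1 | 1 | 1 || 1
0 | 1 | 0 | 0 | 0 || 1
0 | 1 | 0 | 0 | 1 || 1
0 | 1 | 0 | 1 | 0 || 1
0 | 1 | 0 | 1 | 1 || 1
0 | 1 | 1 | 0 | 0 || 1
0 | 1 | 1 | 0 | 1 || 1
0 | 1 | 1 | 1 | 0 || 0
0 | 1 | 1 | 1 | 1 || 1
1 | 0 | 0 | 0 | 0 || 1
1 | 0 | 0 | 0 | 1 || 1
1 | 0 | 0 | 1 | 0 || 1
1 | 0 | 0 | 1 | 1 || 1
1 | 0 | 1 | 0 | 0 || 1
1 | 0 | 1 | 0 | 1 || 1
1 | 0 | 1 | 1 | 0 || 1
1 | 0 | 1 | 1 | 1 || 1
1 | 1 | 0 | 0 | 0 || 1
1 | 1 | 0 | 0 | 1 || 1
1 | 1 | 0 | 1 | 0 || 1
1 | 1 | 0 | 1 | 1 || 1
1 | 1 | 1 | 0 | 0 || 1
1 | 1 | 1 | 0 | 1 || 1
1 | 1 | 1 | 1 | 0 || 1
1 | 1 | 1 | 1 | 1 || 1
The formula is true on 31 of the 32 rows.

31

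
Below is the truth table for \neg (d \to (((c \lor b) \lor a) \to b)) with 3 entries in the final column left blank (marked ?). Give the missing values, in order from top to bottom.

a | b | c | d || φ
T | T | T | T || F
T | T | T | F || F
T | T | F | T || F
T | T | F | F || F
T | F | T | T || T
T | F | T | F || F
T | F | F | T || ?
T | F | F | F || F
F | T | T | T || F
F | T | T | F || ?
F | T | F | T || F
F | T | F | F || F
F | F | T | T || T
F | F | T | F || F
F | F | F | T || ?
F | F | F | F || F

T, F, F

Row a=T, b=F, c=F, d=T: (((c \lor b) \lor a) \to b) = F, (d \to (((c \lor b) \lor a) \to b)) = F, so the formula = T.
Row a=F, b=T, c=T, d=F: (((c \lor b) \lor a) \to b) = T, (d \to (((c \lor b) \lor a) \to b)) = T, so the formula = F.
Row a=F, b=F, c=F, d=T: (((c \lor b) \lor a) \to b) = T, (d \to (((c \lor b) \lor a) \to b)) = T, so the formula = F.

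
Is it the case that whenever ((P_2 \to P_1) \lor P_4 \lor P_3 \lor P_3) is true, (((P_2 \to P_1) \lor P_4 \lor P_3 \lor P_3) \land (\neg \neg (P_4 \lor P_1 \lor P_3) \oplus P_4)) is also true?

no

P_1 | P_2 | P_3 | P_4 | φ | ψ
--- | --- | --- | --- | - | -
 0  |  0  |  0  |  0  | 1 | 0
 0  |  0  |  0  |  1  | 1 | 0
 0  |  0  |  1  |  0  | 1 | 1
 0  |  0  |  1  |  1  | 1 | 0
 0  |  1  |  0  |  0  | 0 | 0
 0  |  1  |  0  |  1  | 1 | 0
 0  |  1  |  1  |  0  | 1 | 1
 0  |  1  |  1  |  1  | 1 | 0
 1  |  0  |  0  |  0  | 1 | 1
 1  |  0  |  0  |  1  | 1 | 0
 1  |  0  |  1  |  0  | 1 | 1
 1  |  0  |  1  |  1  | 1 | 0
 1  |  1  |  0  |  0  | 1 | 1
 1  |  1  |  0  |  1  | 1 | 0
 1  |  1  |  1  |  0  | 1 | 1
 1  |  1  |  1  |  1  | 1 | 0
At P_1=0, P_2=0, P_3=0, P_4=0 we have φ true but ψ false, so φ does not entail ψ.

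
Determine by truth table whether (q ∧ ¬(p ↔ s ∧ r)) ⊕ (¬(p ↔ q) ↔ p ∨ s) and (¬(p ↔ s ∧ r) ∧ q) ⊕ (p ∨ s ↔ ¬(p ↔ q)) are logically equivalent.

equivalent

p | q | r | s | φ | ψ
- | - | - | - | - | -
F | F | F | F | T | T
F | F | F | T | F | F
F | F | T | F | T | T
F | F | T | T | F | F
F | T | F | F | F | F
F | T | F | T | T | T
F | T | T | F | F | F
F | T | T | T | F | F
T | F | F | F | T | T
T | F | F | T | T | T
T | F | T | F | T | T
T | F | T | T | T | T
T | T | F | F | T | T
T | T | F | T | T | T
T | T | T | F | T | T
T | T | T | T | F | F
The columns for φ and ψ agree on every row, so they are logically equivalent.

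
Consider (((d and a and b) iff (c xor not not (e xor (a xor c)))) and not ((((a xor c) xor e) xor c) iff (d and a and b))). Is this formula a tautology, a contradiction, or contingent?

a | b | c | d | e || φ
F | F | F | F | F || F
F | F | F | F | T || F
F | F | F | T | F || F
F | F | F | T | T || F
F | F | T | F | F || F
F | F | T | F | T || F
F | F | T | T | F || F
F | F | T | T | T || F
F | T | F | F | F || F
F | T | F | F | T || F
F | T | F | T | F || F
F | T | F | T | T || F
F | T | T | F | F || F
F | T | T | F | T || F
F | T | T | T | F || F
F | T | T | T | T || F
T | F | F | F | F || F
T | F | F | F | T || F
T | F | F | T | F || F
T | F | F | T | T || F
T | F | T | F | F || F
T | F | T | F | T || F
T | F | T | T | F || F
T | F | T | T | T || F
T | T | F | F | F || F
T | T | F | F | T || F
T | T | F | T | F || F
T | T | F | T | T || F
T | T | T | F | F || F
T | T | T | F | T || F
T | T | T | T | F || F
T | T | T | T | T || F
Every row is F, so the formula is a contradiction.

contradiction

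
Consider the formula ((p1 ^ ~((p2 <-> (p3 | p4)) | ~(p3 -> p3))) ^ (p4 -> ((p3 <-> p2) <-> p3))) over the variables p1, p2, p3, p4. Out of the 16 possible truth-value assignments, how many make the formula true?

8

p1 | p2 | p3 | p4 || φ
1  | 1  | 1  | 1  || 0
1  | 1  | 1  | 0  || 0
1  | 1  | 0  | 1  || 0
1  | 1  | 0  | 0  || 1
1  | 0  | 1  | 1  || 0
1  | 0  | 1  | 0  || 1
1  | 0  | 0  | 1  || 0
1  | 0  | 0  | 0  || 0
0  | 1  | 1  | 1  || 1
0  | 1  | 1  | 0  || 1
0  | 1  | 0  | 1  || 1
0  | 1  | 0  | 0  || 0
0  | 0  | 1  | 1  || 1
0  | 0  | 1  | 0  || 0
0  | 0  | 0  | 1  || 1
0  | 0  | 0  | 0  || 1
The formula is true on 8 of the 16 rows.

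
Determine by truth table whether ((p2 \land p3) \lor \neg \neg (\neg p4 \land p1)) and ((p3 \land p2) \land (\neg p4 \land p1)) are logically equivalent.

p1 | p2 | p3 | p4 | φ | ψ
-- | -- | -- | -- | - | -
F  | F  | F  | F  | F | F
F  | F  | F  | T  | F | F
F  | F  | T  | F  | F | F
F  | F  | T  | T  | F | F
F  | T  | F  | F  | F | F
F  | T  | F  | T  | F | F
F  | T  | T  | F  | T | F
F  | T  | T  | T  | T | F
T  | F  | F  | F  | T | F
T  | F  | F  | T  | F | F
T  | F  | T  | F  | T | F
T  | F  | T  | T  | F | F
T  | T  | F  | F  | T | F
T  | T  | F  | T  | F | F
T  | T  | T  | F  | T | T
T  | T  | T  | T  | T | F
The columns differ at p1=F, p2=T, p3=T, p4=F (φ=T, ψ=F), so they are not equivalent.

not equivalent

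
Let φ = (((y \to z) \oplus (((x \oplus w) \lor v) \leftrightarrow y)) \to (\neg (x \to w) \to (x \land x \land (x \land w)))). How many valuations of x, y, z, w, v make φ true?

26

x | y | z | w | v | φ
- | - | - | - | - | -
F | F | F | F | F | T
F | F | F | F | T | T
F | F | F | T | F | T
F | F | F | T | T | T
F | F | T | F | F | T
F | F | T | F | T | T
F | F | T | T | F | T
F | F | T | T | T | T
F | T | F | F | F | T
F | T | F | F | T | T
F | T | F | T | F | T
F | T | F | T | T | T
F | T | T | F | F | T
F | T | T | F | T | T
F | T | T | T | F | T
F | T | T | T | T | T
T | F | F | F | F | F
T | F | F | F | T | F
T | F | F | T | F | T
T | F | F | T | T | T
T | F | T | F | F | F
T | F | T | F | T | F
T | F | T | T | F | T
T | F | T | T | T | T
T | T | F | F | F | F
T | T | F | F | T | F
T | T | F | T | F | T
T | T | F | T | T | T
T | T | T | F | F | T
T | T | T | F | T | T
T | T | T | T | F | T
T | T | T | T | T | T
The formula is true on 26 of the 32 rows.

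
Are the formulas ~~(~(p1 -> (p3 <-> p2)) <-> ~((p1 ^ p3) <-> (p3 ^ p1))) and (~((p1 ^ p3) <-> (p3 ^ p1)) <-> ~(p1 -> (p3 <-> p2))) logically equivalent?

p1 | p2 | p3 | φ | ψ
-- | -- | -- | - | -
T  | T  | T  | T | T
T  | T  | F  | F | F
T  | F  | T  | F | F
T  | F  | F  | T | T
F  | T  | T  | T | T
F  | T  | F  | T | T
F  | F  | T  | T | T
F  | F  | F  | T | T
The columns for φ and ψ agree on every row, so they are logically equivalent.

equivalent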